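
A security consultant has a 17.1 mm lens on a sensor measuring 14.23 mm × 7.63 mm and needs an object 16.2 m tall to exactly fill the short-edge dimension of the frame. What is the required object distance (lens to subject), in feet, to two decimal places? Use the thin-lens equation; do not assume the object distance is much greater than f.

119.17 ft

W: 16.2 m = 16200 mm.
Magnification m = h/W = dᵢ/dₒ; combined with 1/f = 1/dₒ + 1/dᵢ this gives dₒ = f·(1 + W/h).
dₒ = 17.1 mm × (1 + 16200/7.63) = 17.1 × 2124.1979 ≈ 36323.784 mm = 36323.784/304.8 ft = 119.173 ft.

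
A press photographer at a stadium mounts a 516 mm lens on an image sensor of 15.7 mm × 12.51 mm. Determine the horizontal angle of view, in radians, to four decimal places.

0.0304 rad

Angle of view α = 2·arctan(w/2f) with w = 15.7 mm and f = 516 mm.
w/2f = 0.01521; arctan(0.01521) ≈ 0.0152 rad, so α ≈ 0.0304 rad.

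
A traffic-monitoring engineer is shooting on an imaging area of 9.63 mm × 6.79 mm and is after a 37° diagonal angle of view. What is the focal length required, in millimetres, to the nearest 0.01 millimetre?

17.61 mm

Sensor diagonal = √(9.63² + 6.79²) = √138.8410 ≈ 11.7831 mm.
From α = 2·arctan(d/2f) we get f = d / (2·tan(α/2)).
With d = 11.7831 mm and α/2 = 18.5°, tan(α/2) ≈ 0.33460, so f ≈ 11.7831 / 0.66919 ≈ 17.6080 mm.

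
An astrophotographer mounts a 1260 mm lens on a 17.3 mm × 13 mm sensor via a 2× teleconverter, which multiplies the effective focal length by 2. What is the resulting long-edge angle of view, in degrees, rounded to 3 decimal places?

0.393°

Effective focal length f = 1260 × 2 = 2520 mm.
α = 2·arctan(17.3 / (2 × 2520)) = 2·arctan(0.00343) ≈ 0.3933°.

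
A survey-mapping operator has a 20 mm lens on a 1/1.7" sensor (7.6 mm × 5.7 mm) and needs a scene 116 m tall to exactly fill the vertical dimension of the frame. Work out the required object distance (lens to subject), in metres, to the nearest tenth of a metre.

W: 116 m = 116000 mm.
Magnification m = h/W = dᵢ/dₒ; combined with 1/f = 1/dₒ + 1/dᵢ this gives dₒ = f·(1 + W/h).
dₒ = 20 mm × (1 + 116000/5.7) = 20 × 20351.8772 ≈ 407037.544 mm = 407.038 m.

407.0 m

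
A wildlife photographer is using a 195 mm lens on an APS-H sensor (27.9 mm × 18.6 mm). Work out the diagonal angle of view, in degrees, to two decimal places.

Sensor diagonal = √(27.9² + 18.6²) = √1124.3700 ≈ 33.5316 mm.
Angle of view α = 2·arctan(d/2f) with d = 33.5316 mm and f = 195 mm.
d/2f = 0.08598; arctan(0.08598) ≈ 4.9141°, so α ≈ 9.8282°.

9.83°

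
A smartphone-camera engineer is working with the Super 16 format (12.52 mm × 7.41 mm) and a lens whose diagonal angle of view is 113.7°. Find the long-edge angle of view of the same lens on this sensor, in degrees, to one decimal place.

Sensor diagonal = √(12.52² + 7.41²) = √211.6585 ≈ 14.5485 mm.
From the diagonal AOV: f = 14.5485 / (2·tan(56.85°)) = 14.5485 / 3.06215 ≈ 4.7511 mm.
Long-edge AOV = 2·arctan(12.52 / (2 × 4.7511)) = 2·arctan(1.31760) ≈ 105.6061°.

105.6°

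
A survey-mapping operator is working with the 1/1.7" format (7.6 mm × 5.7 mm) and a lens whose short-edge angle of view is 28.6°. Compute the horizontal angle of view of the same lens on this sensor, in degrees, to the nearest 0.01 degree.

37.54°

From the short-edge AOV: f = 5.7 / (2·tan(14.3°)) = 5.7 / 0.50979 ≈ 11.1810 mm.
Horizontal AOV = 2·arctan(7.6 / (2 × 11.1810)) = 2·arctan(0.33986) ≈ 37.5419°.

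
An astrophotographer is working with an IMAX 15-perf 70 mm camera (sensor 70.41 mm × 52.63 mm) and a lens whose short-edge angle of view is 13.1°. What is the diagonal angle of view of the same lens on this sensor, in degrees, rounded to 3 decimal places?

21.713°

From the short-edge AOV: f = 52.63 / (2·tan(6.55°)) = 52.63 / 0.22964 ≈ 229.1854 mm.
Sensor diagonal = √(70.41² + 52.63²) = √7727.4850 ≈ 87.9061 mm.
Diagonal AOV = 2·arctan(87.9061 / (2 × 229.1854)) = 2·arctan(0.19178) ≈ 21.7127°.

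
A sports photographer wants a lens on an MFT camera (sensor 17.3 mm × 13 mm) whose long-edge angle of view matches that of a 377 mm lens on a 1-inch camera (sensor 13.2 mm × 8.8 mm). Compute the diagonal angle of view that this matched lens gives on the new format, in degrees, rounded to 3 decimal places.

2.509°

Equal long-edge AOV ⇒ f₂ = f₁ · 17.3/13.2 = 377 × 1.31061 ≈ 494.0985 mm.
Sensor diagonal = √(17.3² + 13²) = √468.2900 ≈ 21.6400 mm.
Diagonal AOV on the new format = 2·arctan(21.6400 / (2 × 494.0985)) = 2·arctan(0.02190) ≈ 2.5090°.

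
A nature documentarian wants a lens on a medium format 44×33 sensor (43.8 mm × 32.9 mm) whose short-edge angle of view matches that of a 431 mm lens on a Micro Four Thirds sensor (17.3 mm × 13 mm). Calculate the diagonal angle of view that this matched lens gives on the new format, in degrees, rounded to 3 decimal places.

Equal short-edge AOV ⇒ f₂ = f₁ · 32.9/13 = 431 × 2.53077 ≈ 1090.7615 mm.
Sensor diagonal = √(43.8² + 32.9²) = √3000.8500 ≈ 54.7800 mm.
Diagonal AOV on the new format = 2·arctan(54.7800 / (2 × 1090.7615)) = 2·arctan(0.02511) ≈ 2.8769°.

2.877°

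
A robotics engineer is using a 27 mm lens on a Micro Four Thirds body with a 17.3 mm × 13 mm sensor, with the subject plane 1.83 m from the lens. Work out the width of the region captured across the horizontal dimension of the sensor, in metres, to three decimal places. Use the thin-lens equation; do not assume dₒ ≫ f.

dₒ: 1.83 m = 1830 mm.
Similar triangles through the lens centre give W/dₒ = w/dᵢ; with 1/f = 1/dₒ + 1/dᵢ this gives W = w·(dₒ − f)/f.
W = 17.3 mm × (1830 − 27) / 27 = 17.3 × 66.7778 ≈ 1155.256 mm = 1.15526 m.

1.155 m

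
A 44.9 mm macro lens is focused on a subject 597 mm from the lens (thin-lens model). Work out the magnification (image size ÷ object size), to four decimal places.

0.0813×

Thin lens: 1/f = 1/dₒ + 1/dᵢ → 1/dᵢ = 1/44.9 − 1/597 = 0.0205967 mm⁻¹, so dᵢ ≈ 48.5515 mm.
Magnification m = dᵢ/dₒ = 48.5515/597 ≈ 0.08133.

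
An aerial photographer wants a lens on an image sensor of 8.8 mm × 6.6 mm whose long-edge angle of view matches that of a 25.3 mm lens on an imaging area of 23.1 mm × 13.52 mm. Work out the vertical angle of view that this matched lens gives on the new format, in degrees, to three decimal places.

37.802°

Equal long-edge AOV ⇒ f₂ = f₁ · 8.8/23.1 = 25.3 × 0.38095 ≈ 9.6381 mm.
Vertical AOV on the new format = 2·arctan(6.6 / (2 × 9.6381)) = 2·arctan(0.34239) ≈ 37.8015°.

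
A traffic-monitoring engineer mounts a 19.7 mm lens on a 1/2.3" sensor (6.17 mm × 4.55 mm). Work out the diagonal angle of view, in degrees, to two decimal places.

Sensor diagonal = √(6.17² + 4.55²) = √58.7714 ≈ 7.6663 mm.
Angle of view α = 2·arctan(d/2f) with d = 7.6663 mm and f = 19.7 mm.
d/2f = 0.19457; arctan(0.19457) ≈ 11.0107°, so α ≈ 22.0215°.

22.02°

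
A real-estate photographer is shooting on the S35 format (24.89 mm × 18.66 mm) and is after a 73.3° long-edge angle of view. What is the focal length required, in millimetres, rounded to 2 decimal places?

From α = 2·arctan(w/2f) we get f = w / (2·tan(α/2)).
With w = 24.89 mm and α/2 = 36.65°, tan(α/2) ≈ 0.74402, so f ≈ 24.89 / 1.48804 ≈ 16.7267 mm.

16.73 mm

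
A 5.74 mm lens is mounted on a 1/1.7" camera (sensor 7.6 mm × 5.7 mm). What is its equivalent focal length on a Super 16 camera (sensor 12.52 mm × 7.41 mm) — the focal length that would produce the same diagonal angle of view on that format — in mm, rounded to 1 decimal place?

Sensor diagonal = √(7.6² + 5.7²) = √90.2500 ≈ 9.5000 mm.
Sensor diagonal = √(12.52² + 7.41²) = √211.6585 ≈ 14.5485 mm.
Equal angle of view means equal diagonal/f ratio, so f₂ = f₁ · (diagonal₂/diagonal₁) = 5.74 × 14.5485/9.5000.
f₂ = 5.74 × 1.53142 ≈ 8.790 mm.

8.8 mm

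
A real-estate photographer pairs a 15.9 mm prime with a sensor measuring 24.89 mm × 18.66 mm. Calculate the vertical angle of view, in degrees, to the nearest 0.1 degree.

60.8°

Angle of view α = 2·arctan(h/2f) with h = 18.66 mm and f = 15.9 mm.
h/2f = 0.58679; arctan(0.58679) ≈ 30.4041°, so α ≈ 60.8082°.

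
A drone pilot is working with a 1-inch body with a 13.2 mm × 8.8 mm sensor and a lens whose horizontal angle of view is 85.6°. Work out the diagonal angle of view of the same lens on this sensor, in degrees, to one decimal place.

From the horizontal AOV: f = 13.2 / (2·tan(42.8°)) = 13.2 / 1.85202 ≈ 7.1274 mm.
Sensor diagonal = √(13.2² + 8.8²) = √251.6800 ≈ 15.8644 mm.
Diagonal AOV = 2·arctan(15.8644 / (2 × 7.1274)) = 2·arctan(1.11293) ≈ 96.1185°.

96.1°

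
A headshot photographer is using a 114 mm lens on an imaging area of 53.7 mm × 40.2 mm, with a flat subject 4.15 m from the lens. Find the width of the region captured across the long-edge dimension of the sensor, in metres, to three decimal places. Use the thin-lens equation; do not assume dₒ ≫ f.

dₒ: 4.15 m = 4150 mm.
Similar triangles through the lens centre give W/dₒ = w/dᵢ; with 1/f = 1/dₒ + 1/dᵢ this gives W = w·(dₒ − f)/f.
W = 53.7 mm × (4150 − 114) / 114 = 53.7 × 35.4035 ≈ 1901.168 mm = 1.90117 m.

1.901 m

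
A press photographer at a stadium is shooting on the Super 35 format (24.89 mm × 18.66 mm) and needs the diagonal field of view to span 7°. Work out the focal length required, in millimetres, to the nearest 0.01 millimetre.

254.31 mm

Sensor diagonal = √(24.89² + 18.66²) = √967.7077 ≈ 31.1080 mm.
From α = 2·arctan(d/2f) we get f = d / (2·tan(α/2)).
With d = 31.1080 mm and α/2 = 3.5°, tan(α/2) ≈ 0.06116, so f ≈ 31.1080 / 0.12233 ≈ 254.3057 mm.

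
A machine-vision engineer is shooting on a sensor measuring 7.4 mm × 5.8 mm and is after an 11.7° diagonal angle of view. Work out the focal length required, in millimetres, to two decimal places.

45.88 mm

Sensor diagonal = √(7.4² + 5.8²) = √88.4000 ≈ 9.4021 mm.
From α = 2·arctan(d/2f) we get f = d / (2·tan(α/2)).
With d = 9.4021 mm and α/2 = 5.85°, tan(α/2) ≈ 0.10246, so f ≈ 9.4021 / 0.20492 ≈ 45.8828 mm.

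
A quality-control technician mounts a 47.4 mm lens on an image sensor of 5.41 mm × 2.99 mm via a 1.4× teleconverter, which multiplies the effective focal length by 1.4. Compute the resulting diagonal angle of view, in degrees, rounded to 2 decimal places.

5.33°

Effective focal length f = 47.4 × 1.4 = 66.36 mm.
Sensor diagonal = √(5.41² + 2.99²) = √38.2082 ≈ 6.1813 mm.
α = 2·arctan(6.181 / (2 × 66.36)) = 2·arctan(0.04657) ≈ 5.3331°.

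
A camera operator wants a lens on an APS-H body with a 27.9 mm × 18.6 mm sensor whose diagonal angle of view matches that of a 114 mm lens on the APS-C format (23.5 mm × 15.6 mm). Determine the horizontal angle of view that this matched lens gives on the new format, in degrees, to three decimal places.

Sensor diagonal = √(23.5² + 15.6²) = √795.6100 ≈ 28.2066 mm.
Sensor diagonal = √(27.9² + 18.6²) = √1124.3700 ≈ 33.5316 mm.
Equal diagonal AOV ⇒ f₂ = f₁ · 33.5316/28.2066 = 114 × 1.18879 ≈ 135.5219 mm.
Horizontal AOV on the new format = 2·arctan(27.9 / (2 × 135.5219)) = 2·arctan(0.10294) ≈ 11.7541°.

11.754°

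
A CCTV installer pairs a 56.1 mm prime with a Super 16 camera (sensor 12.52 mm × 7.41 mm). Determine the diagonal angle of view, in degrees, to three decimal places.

14.776°

Sensor diagonal = √(12.52² + 7.41²) = √211.6585 ≈ 14.5485 mm.
Angle of view α = 2·arctan(d/2f) with d = 14.5485 mm and f = 56.1 mm.
d/2f = 0.12967; arctan(0.12967) ≈ 7.3881°, so α ≈ 14.7761°.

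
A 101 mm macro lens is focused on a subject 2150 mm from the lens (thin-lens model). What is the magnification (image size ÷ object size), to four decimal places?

0.0493×

Thin lens: 1/f = 1/dₒ + 1/dᵢ → 1/dᵢ = 1/101 − 1/2150 = 0.0094359 mm⁻¹, so dᵢ ≈ 105.9785 mm.
Magnification m = dᵢ/dₒ = 105.9785/2150 ≈ 0.04929.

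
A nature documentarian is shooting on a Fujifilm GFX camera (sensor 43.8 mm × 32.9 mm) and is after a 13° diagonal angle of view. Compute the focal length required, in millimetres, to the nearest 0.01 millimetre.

Sensor diagonal = √(43.8² + 32.9²) = √3000.8500 ≈ 54.7800 mm.
From α = 2·arctan(d/2f) we get f = d / (2·tan(α/2)).
With d = 54.7800 mm and α/2 = 6.5°, tan(α/2) ≈ 0.11394, so f ≈ 54.7800 / 0.22787 ≈ 240.3990 mm.

240.40 mm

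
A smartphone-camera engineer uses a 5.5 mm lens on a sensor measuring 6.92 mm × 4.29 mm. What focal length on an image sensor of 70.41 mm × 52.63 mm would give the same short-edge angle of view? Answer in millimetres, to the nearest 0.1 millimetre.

67.5 mm

Equal angle of view means equal height/f ratio, so f₂ = f₁ · (height₂/height₁) = 5.5 × 52.63/4.29.
f₂ = 5.5 × 12.26807 ≈ 67.474 mm.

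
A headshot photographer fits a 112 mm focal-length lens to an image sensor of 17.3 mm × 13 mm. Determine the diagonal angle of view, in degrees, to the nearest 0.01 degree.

Sensor diagonal = √(17.3² + 13²) = √468.2900 ≈ 21.6400 mm.
Angle of view α = 2·arctan(d/2f) with d = 21.6400 mm and f = 112 mm.
d/2f = 0.09661; arctan(0.09661) ≈ 5.5181°, so α ≈ 11.0361°.

11.04°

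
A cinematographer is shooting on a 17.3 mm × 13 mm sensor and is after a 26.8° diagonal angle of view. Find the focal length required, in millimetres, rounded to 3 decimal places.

45.418 mm

Sensor diagonal = √(17.3² + 13²) = √468.2900 ≈ 21.6400 mm.
From α = 2·arctan(d/2f) we get f = d / (2·tan(α/2)).
With d = 21.6400 mm and α/2 = 13.4°, tan(α/2) ≈ 0.23823, so f ≈ 21.6400 / 0.47647 ≈ 45.4176 mm.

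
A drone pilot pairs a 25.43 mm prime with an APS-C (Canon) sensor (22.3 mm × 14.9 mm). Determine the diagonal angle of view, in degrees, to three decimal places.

Sensor diagonal = √(22.3² + 14.9²) = √719.3000 ≈ 26.8198 mm.
Angle of view α = 2·arctan(d/2f) with d = 26.8198 mm and f = 25.43 mm.
d/2f = 0.52733; arctan(0.52733) ≈ 27.8038°, so α ≈ 55.6076°.

55.608°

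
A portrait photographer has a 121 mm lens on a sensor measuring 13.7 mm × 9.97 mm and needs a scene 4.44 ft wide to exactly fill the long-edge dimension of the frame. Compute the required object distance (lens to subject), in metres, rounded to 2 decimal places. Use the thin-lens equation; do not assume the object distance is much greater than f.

W: 4.44 ft × 304.8 mm/ft = 1353.31 mm.
Magnification m = w/W = dᵢ/dₒ; combined with 1/f = 1/dₒ + 1/dᵢ this gives dₒ = f·(1 + W/w).
dₒ = 121 mm × (1 + 1353.31/13.7) = 121 × 99.7819 ≈ 12073.609 mm = 12.0736 m.

12.07 m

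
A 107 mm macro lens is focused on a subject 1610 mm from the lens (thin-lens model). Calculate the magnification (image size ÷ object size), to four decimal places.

Thin lens: 1/f = 1/dₒ + 1/dᵢ → 1/dᵢ = 1/107 − 1/1610 = 0.0087247 mm⁻¹, so dᵢ ≈ 114.6174 mm.
Magnification m = dᵢ/dₒ = 114.6174/1610 ≈ 0.07119.

0.0712×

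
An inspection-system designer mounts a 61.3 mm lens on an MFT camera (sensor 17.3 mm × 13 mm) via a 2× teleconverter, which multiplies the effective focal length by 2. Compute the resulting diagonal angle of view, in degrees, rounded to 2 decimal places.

Effective focal length f = 61.3 × 2 = 122.6 mm.
Sensor diagonal = √(17.3² + 13²) = √468.2900 ≈ 21.6400 mm.
α = 2·arctan(21.640 / (2 × 122.6)) = 2·arctan(0.08825) ≈ 10.0871°.

10.09°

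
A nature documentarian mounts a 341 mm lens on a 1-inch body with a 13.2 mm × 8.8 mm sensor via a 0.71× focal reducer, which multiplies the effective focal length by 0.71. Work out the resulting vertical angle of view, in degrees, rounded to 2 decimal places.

Effective focal length f = 341 × 0.71 = 242.11 mm.
α = 2·arctan(8.8 / (2 × 242.11)) = 2·arctan(0.01817) ≈ 2.0823°.

2.08°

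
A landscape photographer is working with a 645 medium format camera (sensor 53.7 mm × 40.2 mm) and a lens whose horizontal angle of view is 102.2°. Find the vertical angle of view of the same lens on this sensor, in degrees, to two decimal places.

85.71°

From the horizontal AOV: f = 53.7 / (2·tan(51.1°)) = 53.7 / 2.47863 ≈ 21.6652 mm.
Vertical AOV = 2·arctan(40.2 / (2 × 21.6652)) = 2·arctan(0.92775) ≈ 85.7075°.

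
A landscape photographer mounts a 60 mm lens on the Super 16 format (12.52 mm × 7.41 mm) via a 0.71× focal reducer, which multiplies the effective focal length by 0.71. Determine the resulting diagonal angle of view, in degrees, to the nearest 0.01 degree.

Effective focal length f = 60 × 0.71 = 42.6 mm.
Sensor diagonal = √(12.52² + 7.41²) = √211.6585 ≈ 14.5485 mm.
α = 2·arctan(14.548 / (2 × 42.6)) = 2·arctan(0.17076) ≈ 19.3804°.

19.38°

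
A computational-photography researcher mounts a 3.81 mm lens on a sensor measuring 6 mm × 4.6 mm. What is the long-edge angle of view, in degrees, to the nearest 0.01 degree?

76.43°

Angle of view α = 2·arctan(w/2f) with w = 6 mm and f = 3.81 mm.
w/2f = 0.78740; arctan(0.78740) ≈ 38.2170°, so α ≈ 76.4339°.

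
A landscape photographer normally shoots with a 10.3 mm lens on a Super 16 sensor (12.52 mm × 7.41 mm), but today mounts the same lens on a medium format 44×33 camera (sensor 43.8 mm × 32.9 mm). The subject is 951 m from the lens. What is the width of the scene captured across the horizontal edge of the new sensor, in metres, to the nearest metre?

The focal length stays 10.3 mm; the relevant sensor dimension is now w = 43.8 mm. Object distance dₒ = 951 m = 951000 mm.
Thin-lens field width W = w·(dₒ − f)/f = 43.8 × (951000 − 10.3)/10.3 ≈ 4044014.452 mm = 4044.01 m.

4044 m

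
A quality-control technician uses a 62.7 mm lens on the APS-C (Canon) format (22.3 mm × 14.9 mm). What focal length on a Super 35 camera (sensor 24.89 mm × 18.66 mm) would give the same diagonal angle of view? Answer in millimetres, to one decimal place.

72.7 mm

Sensor diagonal = √(22.3² + 14.9²) = √719.3000 ≈ 26.8198 mm.
Sensor diagonal = √(24.89² + 18.66²) = √967.7077 ≈ 31.1080 mm.
Equal angle of view means equal diagonal/f ratio, so f₂ = f₁ · (diagonal₂/diagonal₁) = 62.7 × 31.1080/26.8198.
f₂ = 62.7 × 1.15989 ≈ 72.725 mm.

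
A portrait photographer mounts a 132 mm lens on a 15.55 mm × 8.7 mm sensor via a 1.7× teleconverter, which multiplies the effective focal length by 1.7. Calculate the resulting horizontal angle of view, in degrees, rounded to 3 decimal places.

Effective focal length f = 132 × 1.7 = 224.4 mm.
α = 2·arctan(15.55 / (2 × 224.4)) = 2·arctan(0.03465) ≈ 3.9688°.

3.969°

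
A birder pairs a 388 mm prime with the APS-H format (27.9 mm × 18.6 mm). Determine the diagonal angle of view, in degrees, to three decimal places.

4.949°

Sensor diagonal = √(27.9² + 18.6²) = √1124.3700 ≈ 33.5316 mm.
Angle of view α = 2·arctan(d/2f) with d = 33.5316 mm and f = 388 mm.
d/2f = 0.04321; arctan(0.04321) ≈ 2.4743°, so α ≈ 4.9485°.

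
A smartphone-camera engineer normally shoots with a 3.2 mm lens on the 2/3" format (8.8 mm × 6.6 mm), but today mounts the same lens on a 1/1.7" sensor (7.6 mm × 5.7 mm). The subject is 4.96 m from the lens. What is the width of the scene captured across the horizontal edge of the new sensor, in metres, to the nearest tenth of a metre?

The focal length stays 3.2 mm; the relevant sensor dimension is now w = 7.6 mm. Object distance dₒ = 4.96 m = 4960 mm.
Thin-lens field width W = w·(dₒ − f)/f = 7.6 × (4960 − 3.2)/3.2 ≈ 11772.400 mm = 11.7724 m.

11.8 m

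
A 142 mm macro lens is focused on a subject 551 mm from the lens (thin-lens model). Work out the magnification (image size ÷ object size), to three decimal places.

Thin lens: 1/f = 1/dₒ + 1/dᵢ → 1/dᵢ = 1/142 − 1/551 = 0.0052274 mm⁻¹, so dᵢ ≈ 191.3007 mm.
Magnification m = dᵢ/dₒ = 191.3007/551 ≈ 0.34719.

0.347×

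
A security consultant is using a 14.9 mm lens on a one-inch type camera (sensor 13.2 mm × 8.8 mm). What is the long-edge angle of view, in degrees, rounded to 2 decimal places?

Angle of view α = 2·arctan(w/2f) with w = 13.2 mm and f = 14.9 mm.
w/2f = 0.44295; arctan(0.44295) ≈ 23.8911°, so α ≈ 47.7822°.

47.78°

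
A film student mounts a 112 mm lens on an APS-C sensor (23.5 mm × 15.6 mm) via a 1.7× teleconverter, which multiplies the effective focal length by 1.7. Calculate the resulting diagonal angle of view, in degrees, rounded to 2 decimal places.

Effective focal length f = 112 × 1.7 = 190.4 mm.
Sensor diagonal = √(23.5² + 15.6²) = √795.6100 ≈ 28.2066 mm.
α = 2·arctan(28.207 / (2 × 190.4)) = 2·arctan(0.07407) ≈ 8.4725°.

8.47°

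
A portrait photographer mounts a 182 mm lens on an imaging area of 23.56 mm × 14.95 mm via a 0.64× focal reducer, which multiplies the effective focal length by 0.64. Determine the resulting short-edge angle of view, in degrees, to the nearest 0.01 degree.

7.34°

Effective focal length f = 182 × 0.64 = 116.48 mm.
α = 2·arctan(14.95 / (2 × 116.48)) = 2·arctan(0.06417) ≈ 7.3437°.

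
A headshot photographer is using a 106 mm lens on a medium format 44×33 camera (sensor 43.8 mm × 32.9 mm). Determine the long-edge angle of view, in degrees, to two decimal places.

23.35°

Angle of view α = 2·arctan(w/2f) with w = 43.8 mm and f = 106 mm.
w/2f = 0.20660; arctan(0.20660) ≈ 11.6733°, so α ≈ 23.3466°.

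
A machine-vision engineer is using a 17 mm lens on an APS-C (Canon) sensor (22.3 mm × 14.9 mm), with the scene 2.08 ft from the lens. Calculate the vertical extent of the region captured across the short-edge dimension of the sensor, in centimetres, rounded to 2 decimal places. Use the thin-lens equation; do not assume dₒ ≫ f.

54.08 cm

dₒ: 2.08 ft × 304.8 mm/ft = 633.98 mm.
Similar triangles through the lens centre give W/dₒ = h/dᵢ; with 1/f = 1/dₒ + 1/dᵢ this gives W = h·(dₒ − f)/f.
W = 14.9 mm × (633.984 − 17) / 17 = 14.9 × 36.2932 ≈ 540.768 mm = 54.0768 cm.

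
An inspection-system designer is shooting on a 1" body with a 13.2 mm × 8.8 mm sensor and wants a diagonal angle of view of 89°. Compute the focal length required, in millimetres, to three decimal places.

8.072 mm

Sensor diagonal = √(13.2² + 8.8²) = √251.6800 ≈ 15.8644 mm.
From α = 2·arctan(d/2f) we get f = d / (2·tan(α/2)).
With d = 15.8644 mm and α/2 = 44.5°, tan(α/2) ≈ 0.98270, so f ≈ 15.8644 / 1.96539 ≈ 8.0719 mm.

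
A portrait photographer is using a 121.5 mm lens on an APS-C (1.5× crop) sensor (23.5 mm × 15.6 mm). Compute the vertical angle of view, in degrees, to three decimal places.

Angle of view α = 2·arctan(h/2f) with h = 15.6 mm and f = 121.5 mm.
h/2f = 0.06420; arctan(0.06420) ≈ 3.6732°, so α ≈ 7.3464°.

7.346°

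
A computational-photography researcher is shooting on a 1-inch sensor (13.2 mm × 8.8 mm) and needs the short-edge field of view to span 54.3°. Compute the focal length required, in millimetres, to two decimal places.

From α = 2·arctan(h/2f) we get f = h / (2·tan(α/2)).
With h = 8.8 mm and α/2 = 27.15°, tan(α/2) ≈ 0.51283, so f ≈ 8.8 / 1.02566 ≈ 8.5799 mm.

8.58 mm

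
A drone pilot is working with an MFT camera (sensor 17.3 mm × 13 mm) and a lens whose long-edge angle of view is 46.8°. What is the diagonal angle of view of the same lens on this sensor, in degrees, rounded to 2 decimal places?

56.85°

From the long-edge AOV: f = 17.3 / (2·tan(23.4°)) = 17.3 / 0.86548 ≈ 19.9890 mm.
Sensor diagonal = √(17.3² + 13²) = √468.2900 ≈ 21.6400 mm.
Diagonal AOV = 2·arctan(21.6400 / (2 × 19.9890)) = 2·arctan(0.54130) ≈ 56.8533°.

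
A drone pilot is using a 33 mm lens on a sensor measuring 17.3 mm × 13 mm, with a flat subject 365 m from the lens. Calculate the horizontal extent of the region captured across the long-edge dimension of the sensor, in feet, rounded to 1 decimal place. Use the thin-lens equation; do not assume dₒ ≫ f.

627.7 ft

dₒ: 365 m = 365000 mm.
Similar triangles through the lens centre give W/dₒ = w/dᵢ; with 1/f = 1/dₒ + 1/dᵢ this gives W = w·(dₒ − f)/f.
W = 17.3 mm × (365000 − 33) / 33 = 17.3 × 11059.6061 ≈ 191331.185 mm = 191331.185/304.8 ft = 627.727 ft.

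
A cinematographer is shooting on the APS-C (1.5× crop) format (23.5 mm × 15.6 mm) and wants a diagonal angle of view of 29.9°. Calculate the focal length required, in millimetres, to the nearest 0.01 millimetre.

52.82 mm

Sensor diagonal = √(23.5² + 15.6²) = √795.6100 ≈ 28.2066 mm.
From α = 2·arctan(d/2f) we get f = d / (2·tan(α/2)).
With d = 28.2066 mm and α/2 = 14.95°, tan(α/2) ≈ 0.26701, so f ≈ 28.2066 / 0.53403 ≈ 52.8185 mm.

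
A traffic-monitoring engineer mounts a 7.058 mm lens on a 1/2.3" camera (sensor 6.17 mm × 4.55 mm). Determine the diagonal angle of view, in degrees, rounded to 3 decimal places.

Sensor diagonal = √(6.17² + 4.55²) = √58.7714 ≈ 7.6663 mm.
Angle of view α = 2·arctan(d/2f) with d = 7.6663 mm and f = 7.058 mm.
d/2f = 0.54309; arctan(0.54309) ≈ 28.5059°, so α ≈ 57.0118°.

57.012°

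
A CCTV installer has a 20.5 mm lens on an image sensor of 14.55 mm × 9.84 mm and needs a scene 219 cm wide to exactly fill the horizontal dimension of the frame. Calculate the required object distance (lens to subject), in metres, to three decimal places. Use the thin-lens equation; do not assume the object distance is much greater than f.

W: 219 cm = 2190 mm.
Magnification m = w/W = dᵢ/dₒ; combined with 1/f = 1/dₒ + 1/dᵢ this gives dₒ = f·(1 + W/w).
dₒ = 20.5 mm × (1 + 2190/14.55) = 20.5 × 151.5155 ≈ 3106.067 mm = 3.10607 m.

3.106 m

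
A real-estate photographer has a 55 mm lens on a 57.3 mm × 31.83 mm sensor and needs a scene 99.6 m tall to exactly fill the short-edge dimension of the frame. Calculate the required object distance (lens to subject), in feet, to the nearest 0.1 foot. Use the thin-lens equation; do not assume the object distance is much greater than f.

564.8 ft

W: 99.6 m = 99600 mm.
Magnification m = h/W = dᵢ/dₒ; combined with 1/f = 1/dₒ + 1/dᵢ this gives dₒ = f·(1 + W/h).
dₒ = 55 mm × (1 + 99600/31.83) = 55 × 3130.1235 ≈ 172156.791 mm = 172156.791/304.8 ft = 564.819 ft.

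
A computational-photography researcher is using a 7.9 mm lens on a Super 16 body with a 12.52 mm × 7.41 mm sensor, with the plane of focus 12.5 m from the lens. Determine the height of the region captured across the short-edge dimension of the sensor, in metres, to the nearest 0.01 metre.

dₒ: 12.5 m = 12500 mm.
Similar triangles through the lens centre give W/dₒ = h/dᵢ; with 1/f = 1/dₒ + 1/dᵢ this gives W = h·(dₒ − f)/f.
W = 7.41 mm × (12500 − 7.9) / 7.9 = 7.41 × 1581.2785 ≈ 11717.274 mm = 11.7173 m.

11.72 m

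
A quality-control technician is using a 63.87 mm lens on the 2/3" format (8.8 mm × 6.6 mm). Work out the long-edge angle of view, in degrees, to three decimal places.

Angle of view α = 2·arctan(w/2f) with w = 8.8 mm and f = 63.87 mm.
w/2f = 0.06889; arctan(0.06889) ≈ 3.9409°, so α ≈ 7.8818°.

7.882°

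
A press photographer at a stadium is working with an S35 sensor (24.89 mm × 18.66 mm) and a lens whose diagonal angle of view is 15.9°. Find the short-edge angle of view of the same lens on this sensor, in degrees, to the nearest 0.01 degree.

Sensor diagonal = √(24.89² + 18.66²) = √967.7077 ≈ 31.1080 mm.
From the diagonal AOV: f = 31.1080 / (2·tan(7.95°)) = 31.1080 / 0.27930 ≈ 111.3776 mm.
Short-edge AOV = 2·arctan(18.66 / (2 × 111.3776)) = 2·arctan(0.08377) ≈ 9.5769°.

9.58°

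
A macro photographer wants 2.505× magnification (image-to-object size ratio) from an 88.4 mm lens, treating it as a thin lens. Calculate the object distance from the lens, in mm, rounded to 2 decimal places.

123.69 mm

With m = dᵢ/dₒ and 1/f = 1/dₒ + 1/dᵢ, substituting dᵢ = m·dₒ gives 1/f = (1 + 1/m)/dₒ, hence dₒ = f·(1 + 1/m).
dₒ = 88.4 × (1 + 1/2.505) = 88.4 × 1.39920 ≈ 123.689 mm.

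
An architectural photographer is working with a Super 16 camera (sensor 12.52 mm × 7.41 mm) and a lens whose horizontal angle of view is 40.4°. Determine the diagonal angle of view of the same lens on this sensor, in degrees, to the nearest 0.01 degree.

From the horizontal AOV: f = 12.52 / (2·tan(20.2°)) = 12.52 / 0.73586 ≈ 17.0142 mm.
Sensor diagonal = √(12.52² + 7.41²) = √211.6585 ≈ 14.5485 mm.
Diagonal AOV = 2·arctan(14.5485 / (2 × 17.0142)) = 2·arctan(0.42754) ≈ 46.2973°.

46.30°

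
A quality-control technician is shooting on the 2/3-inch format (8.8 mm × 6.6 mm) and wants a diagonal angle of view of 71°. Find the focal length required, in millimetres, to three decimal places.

Sensor diagonal = √(8.8² + 6.6²) = √121.0000 ≈ 11.0000 mm.
From α = 2·arctan(d/2f) we get f = d / (2·tan(α/2)).
With d = 11.0000 mm and α/2 = 35.5°, tan(α/2) ≈ 0.71329, so f ≈ 11.0000 / 1.42659 ≈ 7.7107 mm.

7.711 mm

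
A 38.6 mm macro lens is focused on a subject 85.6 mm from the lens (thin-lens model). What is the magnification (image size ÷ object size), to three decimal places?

0.821×

Thin lens: 1/f = 1/dₒ + 1/dᵢ → 1/dᵢ = 1/38.6 − 1/85.6 = 0.0142245 mm⁻¹, so dᵢ ≈ 70.3013 mm.
Magnification m = dᵢ/dₒ = 70.3013/85.6 ≈ 0.82128.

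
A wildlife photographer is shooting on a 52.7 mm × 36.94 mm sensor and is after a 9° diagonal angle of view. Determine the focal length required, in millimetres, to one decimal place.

408.9 mm

Sensor diagonal = √(52.7² + 36.94²) = √4141.8536 ≈ 64.3572 mm.
From α = 2·arctan(d/2f) we get f = d / (2·tan(α/2)).
With d = 64.3572 mm and α/2 = 4.5°, tan(α/2) ≈ 0.07870, so f ≈ 64.3572 / 0.15740 ≈ 408.8681 mm.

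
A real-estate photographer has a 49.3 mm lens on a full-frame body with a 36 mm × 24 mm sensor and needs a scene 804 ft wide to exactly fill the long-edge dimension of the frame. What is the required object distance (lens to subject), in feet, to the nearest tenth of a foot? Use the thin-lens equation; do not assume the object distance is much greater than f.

W: 804 ft × 304.8 mm/ft = 245059.19 mm.
Magnification m = w/W = dᵢ/dₒ; combined with 1/f = 1/dₒ + 1/dᵢ this gives dₒ = f·(1 + W/w).
dₒ = 49.3 mm × (1 + 245059/36) = 49.3 × 6808.1998 ≈ 335644.249 mm = 335644.249/304.8 ft = 1101.2 ft.

1101.2 ft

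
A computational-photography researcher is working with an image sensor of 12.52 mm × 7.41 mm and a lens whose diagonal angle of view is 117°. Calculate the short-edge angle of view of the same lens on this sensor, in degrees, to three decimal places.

Sensor diagonal = √(12.52² + 7.41²) = √211.6585 ≈ 14.5485 mm.
From the diagonal AOV: f = 14.5485 / (2·tan(58.5°)) = 14.5485 / 3.26370 ≈ 4.4577 mm.
Short-edge AOV = 2·arctan(7.41 / (2 × 4.4577)) = 2·arctan(0.83115) ≈ 79.4635°.

79.464°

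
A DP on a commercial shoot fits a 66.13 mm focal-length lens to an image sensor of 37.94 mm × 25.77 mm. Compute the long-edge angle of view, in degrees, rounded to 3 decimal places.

32.012°

Angle of view α = 2·arctan(w/2f) with w = 37.94 mm and f = 66.13 mm.
w/2f = 0.28686; arctan(0.28686) ≈ 16.0060°, so α ≈ 32.0121°.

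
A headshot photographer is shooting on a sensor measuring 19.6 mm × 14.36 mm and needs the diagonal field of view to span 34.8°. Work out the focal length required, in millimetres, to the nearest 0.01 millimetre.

Sensor diagonal = √(19.6² + 14.36²) = √590.3696 ≈ 24.2975 mm.
From α = 2·arctan(d/2f) we get f = d / (2·tan(α/2)).
With d = 24.2975 mm and α/2 = 17.4°, tan(α/2) ≈ 0.31338, so f ≈ 24.2975 / 0.62676 ≈ 38.7667 mm.

38.77 mm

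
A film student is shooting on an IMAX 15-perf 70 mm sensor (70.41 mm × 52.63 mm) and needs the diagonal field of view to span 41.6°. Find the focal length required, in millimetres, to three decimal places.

115.707 mm

Sensor diagonal = √(70.41² + 52.63²) = √7727.4850 ≈ 87.9061 mm.
From α = 2·arctan(d/2f) we get f = d / (2·tan(α/2)).
With d = 87.9061 mm and α/2 = 20.8°, tan(α/2) ≈ 0.37986, so f ≈ 87.9061 / 0.75973 ≈ 115.7072 mm.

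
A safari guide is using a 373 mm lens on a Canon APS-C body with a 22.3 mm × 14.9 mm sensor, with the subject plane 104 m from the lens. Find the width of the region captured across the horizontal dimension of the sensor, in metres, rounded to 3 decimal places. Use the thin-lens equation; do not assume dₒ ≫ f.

6.195 m

dₒ: 104 m = 104000 mm.
Similar triangles through the lens centre give W/dₒ = w/dᵢ; with 1/f = 1/dₒ + 1/dᵢ this gives W = w·(dₒ − f)/f.
W = 22.3 mm × (104000 − 373) / 373 = 22.3 × 277.8204 ≈ 6195.394 mm = 6.19539 m.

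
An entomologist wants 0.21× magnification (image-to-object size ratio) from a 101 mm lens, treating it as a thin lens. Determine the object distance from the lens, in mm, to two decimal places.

581.95 mm

With m = dᵢ/dₒ and 1/f = 1/dₒ + 1/dᵢ, substituting dᵢ = m·dₒ gives 1/f = (1 + 1/m)/dₒ, hence dₒ = f·(1 + 1/m).
dₒ = 101 × (1 + 1/0.21) = 101 × 5.76190 ≈ 581.952 mm.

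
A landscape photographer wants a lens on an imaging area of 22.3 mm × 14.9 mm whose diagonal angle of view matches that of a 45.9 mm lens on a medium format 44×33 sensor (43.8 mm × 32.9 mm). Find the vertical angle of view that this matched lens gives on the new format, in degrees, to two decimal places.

36.68°

Sensor diagonal = √(43.8² + 32.9²) = √3000.8500 ≈ 54.7800 mm.
Sensor diagonal = √(22.3² + 14.9²) = √719.3000 ≈ 26.8198 mm.
Equal diagonal AOV ⇒ f₂ = f₁ · 26.8198/54.7800 = 45.9 × 0.48959 ≈ 22.4722 mm.
Vertical AOV on the new format = 2·arctan(14.9 / (2 × 22.4722)) = 2·arctan(0.33152) ≈ 36.6829°.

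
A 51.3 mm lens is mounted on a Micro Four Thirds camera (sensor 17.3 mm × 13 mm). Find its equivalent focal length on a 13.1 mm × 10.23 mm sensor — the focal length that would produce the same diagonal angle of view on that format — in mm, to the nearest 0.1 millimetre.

39.4 mm

Sensor diagonal = √(17.3² + 13²) = √468.2900 ≈ 21.6400 mm.
Sensor diagonal = √(13.1² + 10.23²) = √276.2629 ≈ 16.6212 mm.
Equal angle of view means equal diagonal/f ratio, so f₂ = f₁ · (diagonal₂/diagonal₁) = 51.3 × 16.6212/21.6400.
f₂ = 51.3 × 0.76808 ≈ 39.402 mm.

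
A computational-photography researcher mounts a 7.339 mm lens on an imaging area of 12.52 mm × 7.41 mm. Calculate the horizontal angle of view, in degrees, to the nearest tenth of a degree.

80.9°

Angle of view α = 2·arctan(w/2f) with w = 12.52 mm and f = 7.339 mm.
w/2f = 0.85298; arctan(0.85298) ≈ 40.4634°, so α ≈ 80.9268°.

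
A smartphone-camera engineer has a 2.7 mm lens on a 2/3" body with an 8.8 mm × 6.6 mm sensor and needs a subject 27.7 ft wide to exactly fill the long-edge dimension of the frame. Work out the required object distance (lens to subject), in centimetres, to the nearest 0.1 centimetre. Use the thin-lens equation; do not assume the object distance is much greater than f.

W: 27.7 ft × 304.8 mm/ft = 8442.96 mm.
Magnification m = w/W = dᵢ/dₒ; combined with 1/f = 1/dₒ + 1/dᵢ this gives dₒ = f·(1 + W/w).
dₒ = 2.7 mm × (1 + 8442.96/8.8) = 2.7 × 960.4272 ≈ 2593.154 mm = 259.315 cm.

259.3 cm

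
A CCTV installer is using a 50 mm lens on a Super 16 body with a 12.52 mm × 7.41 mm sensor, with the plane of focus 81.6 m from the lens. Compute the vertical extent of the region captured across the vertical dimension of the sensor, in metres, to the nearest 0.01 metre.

dₒ: 81.6 m = 81600 mm.
Similar triangles through the lens centre give W/dₒ = h/dᵢ; with 1/f = 1/dₒ + 1/dᵢ this gives W = h·(dₒ − f)/f.
W = 7.41 mm × (81600 − 50) / 50 = 7.41 × 1631.0000 ≈ 12085.710 mm = 12.0857 m.

12.09 m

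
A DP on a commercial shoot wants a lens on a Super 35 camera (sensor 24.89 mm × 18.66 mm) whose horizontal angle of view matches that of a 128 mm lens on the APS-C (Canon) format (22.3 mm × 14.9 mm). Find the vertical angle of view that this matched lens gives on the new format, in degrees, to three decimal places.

7.473°

Equal horizontal AOV ⇒ f₂ = f₁ · 24.89/22.3 = 128 × 1.11614 ≈ 142.8664 mm.
Vertical AOV on the new format = 2·arctan(18.66 / (2 × 142.8664)) = 2·arctan(0.06531) ≈ 7.4729°.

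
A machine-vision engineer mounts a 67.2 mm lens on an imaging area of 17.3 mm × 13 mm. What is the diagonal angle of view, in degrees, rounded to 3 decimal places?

Sensor diagonal = √(17.3² + 13²) = √468.2900 ≈ 21.6400 mm.
Angle of view α = 2·arctan(d/2f) with d = 21.6400 mm and f = 67.2 mm.
d/2f = 0.16101; arctan(0.16101) ≈ 9.1468°, so α ≈ 18.2936°.

18.294°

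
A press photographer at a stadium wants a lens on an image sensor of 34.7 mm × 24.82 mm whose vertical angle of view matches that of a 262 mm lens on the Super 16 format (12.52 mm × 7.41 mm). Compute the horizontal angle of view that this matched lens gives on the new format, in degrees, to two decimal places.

Equal vertical AOV ⇒ f₂ = f₁ · 24.82/7.41 = 262 × 3.34953 ≈ 877.5762 mm.
Horizontal AOV on the new format = 2·arctan(34.7 / (2 × 877.5762)) = 2·arctan(0.01977) ≈ 2.2652°.

2.27°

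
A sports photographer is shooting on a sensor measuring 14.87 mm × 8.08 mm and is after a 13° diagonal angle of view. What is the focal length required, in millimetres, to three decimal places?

Sensor diagonal = √(14.87² + 8.08²) = √286.4033 ≈ 16.9235 mm.
From α = 2·arctan(d/2f) we get f = d / (2·tan(α/2)).
With d = 16.9235 mm and α/2 = 6.5°, tan(α/2) ≈ 0.11394, so f ≈ 16.9235 / 0.22787 ≈ 74.2676 mm.

74.268 mm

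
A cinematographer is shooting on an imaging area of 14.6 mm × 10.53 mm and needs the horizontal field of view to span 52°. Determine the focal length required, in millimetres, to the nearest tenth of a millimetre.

15.0 mm

From α = 2·arctan(w/2f) we get f = w / (2·tan(α/2)).
With w = 14.6 mm and α/2 = 26°, tan(α/2) ≈ 0.48773, so f ≈ 14.6 / 0.97547 ≈ 14.9672 mm.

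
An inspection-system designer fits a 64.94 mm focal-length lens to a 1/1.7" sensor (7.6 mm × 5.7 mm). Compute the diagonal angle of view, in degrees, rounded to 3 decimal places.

8.367°

Sensor diagonal = √(7.6² + 5.7²) = √90.2500 ≈ 9.5000 mm.
Angle of view α = 2·arctan(d/2f) with d = 9.5000 mm and f = 64.94 mm.
d/2f = 0.07314; arctan(0.07314) ≈ 4.1834°, so α ≈ 8.3668°.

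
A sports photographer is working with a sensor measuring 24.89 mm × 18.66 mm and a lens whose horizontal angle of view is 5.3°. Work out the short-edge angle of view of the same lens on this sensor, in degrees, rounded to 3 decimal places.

3.975°

From the horizontal AOV: f = 24.89 / (2·tan(2.65°)) = 24.89 / 0.09257 ≈ 268.8821 mm.
Short-edge AOV = 2·arctan(18.66 / (2 × 268.8821)) = 2·arctan(0.03470) ≈ 3.9746°.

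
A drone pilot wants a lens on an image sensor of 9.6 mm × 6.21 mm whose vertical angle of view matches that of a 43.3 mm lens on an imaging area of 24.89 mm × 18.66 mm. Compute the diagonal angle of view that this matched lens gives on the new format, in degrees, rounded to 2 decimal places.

43.28°

Equal vertical AOV ⇒ f₂ = f₁ · 6.21/18.66 = 43.3 × 0.33280 ≈ 14.4101 mm.
Sensor diagonal = √(9.6² + 6.21²) = √130.7241 ≈ 11.4335 mm.
Diagonal AOV on the new format = 2·arctan(11.4335 / (2 × 14.4101)) = 2·arctan(0.39672) ≈ 43.2781°.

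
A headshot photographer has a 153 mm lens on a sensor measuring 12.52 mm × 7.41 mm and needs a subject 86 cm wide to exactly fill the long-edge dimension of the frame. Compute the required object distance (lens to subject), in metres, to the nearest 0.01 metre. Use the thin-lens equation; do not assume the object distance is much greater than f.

W: 86 cm = 860 mm.
Magnification m = w/W = dᵢ/dₒ; combined with 1/f = 1/dₒ + 1/dᵢ this gives dₒ = f·(1 + W/w).
dₒ = 153 mm × (1 + 860/12.52) = 153 × 69.6901 ≈ 10662.585 mm = 10.6626 m.

10.66 m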